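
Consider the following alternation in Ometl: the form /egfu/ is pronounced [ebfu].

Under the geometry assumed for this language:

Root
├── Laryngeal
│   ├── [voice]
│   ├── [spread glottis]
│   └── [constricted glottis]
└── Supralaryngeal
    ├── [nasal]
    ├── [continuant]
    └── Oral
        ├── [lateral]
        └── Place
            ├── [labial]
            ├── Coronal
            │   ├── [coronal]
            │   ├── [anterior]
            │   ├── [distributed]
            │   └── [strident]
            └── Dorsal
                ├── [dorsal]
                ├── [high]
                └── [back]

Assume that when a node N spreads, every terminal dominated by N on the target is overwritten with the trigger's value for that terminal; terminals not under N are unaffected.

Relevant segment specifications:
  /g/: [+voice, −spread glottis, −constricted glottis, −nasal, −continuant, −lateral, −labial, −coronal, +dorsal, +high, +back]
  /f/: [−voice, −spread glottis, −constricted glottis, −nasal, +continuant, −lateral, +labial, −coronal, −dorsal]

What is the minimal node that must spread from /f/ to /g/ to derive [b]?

Place

/g/ and [b] differ in [labial], [dorsal], [high], [back]; every other specified feature is identical.
Tracing each changed feature up the tree, the paths first meet at Place; any lower node misses at least one of them.
If Place spreads, every terminal under it takes /f/'s value, producing [b] as observed.
Features on which the two segments disagree outside Place, such as [voice], [continuant], are unchanged — nothing dominating them spread, and Place is the minimal sufficient constituent.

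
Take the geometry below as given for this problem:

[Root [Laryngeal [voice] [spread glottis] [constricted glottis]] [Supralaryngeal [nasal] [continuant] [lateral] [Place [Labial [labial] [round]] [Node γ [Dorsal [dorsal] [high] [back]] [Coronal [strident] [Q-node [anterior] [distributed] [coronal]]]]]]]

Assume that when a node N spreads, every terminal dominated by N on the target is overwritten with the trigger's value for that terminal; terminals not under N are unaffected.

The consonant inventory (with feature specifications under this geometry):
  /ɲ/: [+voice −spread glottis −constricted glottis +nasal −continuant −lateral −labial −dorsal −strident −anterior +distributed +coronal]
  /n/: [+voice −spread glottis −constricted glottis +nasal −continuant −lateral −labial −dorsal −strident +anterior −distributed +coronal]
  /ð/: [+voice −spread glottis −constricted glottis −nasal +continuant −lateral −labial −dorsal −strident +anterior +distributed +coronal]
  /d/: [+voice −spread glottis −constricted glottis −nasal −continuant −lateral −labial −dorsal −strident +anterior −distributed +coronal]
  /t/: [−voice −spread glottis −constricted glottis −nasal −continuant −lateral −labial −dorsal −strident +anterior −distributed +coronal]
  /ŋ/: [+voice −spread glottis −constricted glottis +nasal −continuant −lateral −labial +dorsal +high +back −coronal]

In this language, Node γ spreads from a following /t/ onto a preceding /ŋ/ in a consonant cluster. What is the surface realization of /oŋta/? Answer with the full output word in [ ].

[onta]

The Node γ node dominates the terminals [dorsal], [high], [back], [strident], [anterior], [distributed], [coronal].
Spreading Node γ from /t/ onto /ŋ/ replaces those values with /t/'s: [−dorsal], [−strident], [+anterior], [−distributed], [+coronal]. Features outside Node γ ([voice], [spread glottis], [constricted glottis], …) stay as in /ŋ/.
Among the inventory, only /n/ has exactly this specification, giving the surface form [onta].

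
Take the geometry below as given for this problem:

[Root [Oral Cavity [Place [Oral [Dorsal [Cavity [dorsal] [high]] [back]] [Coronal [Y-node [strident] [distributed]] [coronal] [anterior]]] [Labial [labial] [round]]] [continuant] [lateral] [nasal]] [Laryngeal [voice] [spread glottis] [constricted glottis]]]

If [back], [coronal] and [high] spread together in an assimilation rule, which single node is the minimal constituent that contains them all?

Oral

[back] lies under Dorsal (below Oral Cavity).
[coronal] lies under Coronal (below Oral Cavity).
[high] lies under Cavity (below Oral Cavity).
The lowest node appearing on every path is Oral; each proper daughter of Oral fails to dominate at least one of the listed features.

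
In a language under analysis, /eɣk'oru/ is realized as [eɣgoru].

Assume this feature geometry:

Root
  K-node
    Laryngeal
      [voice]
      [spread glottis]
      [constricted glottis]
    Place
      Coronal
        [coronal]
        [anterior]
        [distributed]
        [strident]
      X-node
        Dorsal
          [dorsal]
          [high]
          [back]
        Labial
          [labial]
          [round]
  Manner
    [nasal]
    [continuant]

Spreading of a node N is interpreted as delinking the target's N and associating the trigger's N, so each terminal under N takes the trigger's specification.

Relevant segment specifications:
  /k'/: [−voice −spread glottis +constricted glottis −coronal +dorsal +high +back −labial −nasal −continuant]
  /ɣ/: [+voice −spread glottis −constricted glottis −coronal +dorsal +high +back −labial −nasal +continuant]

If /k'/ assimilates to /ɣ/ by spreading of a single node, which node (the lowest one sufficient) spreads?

/k'/ and [g] differ in [voice], [constricted glottis]; every other specified feature is identical.
The smallest constituent containing every changed terminal is Laryngeal — each of its daughters lacks at least one of the affected features.
Delinking /k'/'s Laryngeal and associating /ɣ/'s Laryngeal gives precisely the feature bundle of [g].
[continuant], a feature on which the two segments disagree outside Laryngeal, is unchanged — nothing dominating it spread, and Laryngeal is the minimal sufficient constituent.

Laryngeal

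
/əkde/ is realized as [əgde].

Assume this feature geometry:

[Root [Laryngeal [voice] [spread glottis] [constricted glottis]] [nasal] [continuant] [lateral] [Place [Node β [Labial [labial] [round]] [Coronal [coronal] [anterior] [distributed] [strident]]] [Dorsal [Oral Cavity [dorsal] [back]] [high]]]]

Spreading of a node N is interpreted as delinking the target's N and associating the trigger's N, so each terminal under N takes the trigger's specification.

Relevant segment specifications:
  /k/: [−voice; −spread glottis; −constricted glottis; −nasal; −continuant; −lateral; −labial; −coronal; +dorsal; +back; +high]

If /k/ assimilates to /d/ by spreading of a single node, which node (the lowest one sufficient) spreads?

Comparing /k/ with its surface form [g], the only feature that changes is [voice].
Only a single terminal changes, and /d/ supplies the new value, so [voice] itself is the minimal spreading constituent.
[dorsal], [coronal] stay as in /k/ although /d/ differs there, so no node dominating them spread; among the remaining candidates [voice] is the lowest that derives the output.

[voice]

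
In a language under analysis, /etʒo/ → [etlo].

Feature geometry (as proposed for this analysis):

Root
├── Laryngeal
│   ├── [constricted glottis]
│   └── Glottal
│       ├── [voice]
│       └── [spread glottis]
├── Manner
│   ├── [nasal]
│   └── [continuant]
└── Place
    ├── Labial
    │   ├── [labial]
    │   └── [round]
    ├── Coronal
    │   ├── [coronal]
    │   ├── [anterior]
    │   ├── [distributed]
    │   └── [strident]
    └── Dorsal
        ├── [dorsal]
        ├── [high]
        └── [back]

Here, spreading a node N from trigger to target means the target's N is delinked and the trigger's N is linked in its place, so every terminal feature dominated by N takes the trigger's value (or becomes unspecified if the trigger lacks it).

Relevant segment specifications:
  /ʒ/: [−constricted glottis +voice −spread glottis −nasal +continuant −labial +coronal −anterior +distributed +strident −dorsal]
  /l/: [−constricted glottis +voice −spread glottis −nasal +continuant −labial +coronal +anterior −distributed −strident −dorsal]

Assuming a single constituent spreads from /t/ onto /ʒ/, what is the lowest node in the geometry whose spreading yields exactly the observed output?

Coronal

Feature comparison: [anterior], [distributed], [strident] differ between /ʒ/ and [l]; the remaining terminals match.
These terminals are all dominated by Coronal, and no proper subconstituent of Coronal covers them all; Coronal is their lowest common ancestor.
Delinking /ʒ/'s Coronal and associating /t/'s Coronal gives precisely the feature bundle of [l].
[voice], [continuant] stay as in /ʒ/ although /t/ differs there, so no node dominating them spread; among the remaining candidates Coronal is the lowest that derives the output.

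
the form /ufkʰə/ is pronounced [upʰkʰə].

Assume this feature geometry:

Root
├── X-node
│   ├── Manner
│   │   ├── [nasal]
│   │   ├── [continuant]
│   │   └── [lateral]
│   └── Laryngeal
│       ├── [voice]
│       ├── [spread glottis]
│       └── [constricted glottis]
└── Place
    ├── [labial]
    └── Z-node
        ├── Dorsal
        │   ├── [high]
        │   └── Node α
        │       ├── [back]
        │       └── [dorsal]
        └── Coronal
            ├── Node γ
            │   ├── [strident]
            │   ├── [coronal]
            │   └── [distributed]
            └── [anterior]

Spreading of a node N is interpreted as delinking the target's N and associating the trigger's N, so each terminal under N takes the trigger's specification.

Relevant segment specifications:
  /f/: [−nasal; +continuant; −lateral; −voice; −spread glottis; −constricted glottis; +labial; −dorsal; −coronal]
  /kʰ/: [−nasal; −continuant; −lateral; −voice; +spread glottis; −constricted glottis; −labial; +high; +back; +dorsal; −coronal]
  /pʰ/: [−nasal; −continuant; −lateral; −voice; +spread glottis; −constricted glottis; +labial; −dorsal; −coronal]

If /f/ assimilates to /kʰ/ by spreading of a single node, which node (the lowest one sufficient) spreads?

X-node

/f/ and [pʰ] differ in [spread glottis], [continuant]; every other specified feature is identical.
These terminals are all dominated by X-node, and no proper subconstituent of X-node covers them all; X-node is their lowest common ancestor.
Delinking /f/'s X-node and associating /kʰ/'s X-node gives precisely the feature bundle of [pʰ].
Since [labial], [dorsal] are preserved even though /kʰ/ disagrees there, no node above X-node spread.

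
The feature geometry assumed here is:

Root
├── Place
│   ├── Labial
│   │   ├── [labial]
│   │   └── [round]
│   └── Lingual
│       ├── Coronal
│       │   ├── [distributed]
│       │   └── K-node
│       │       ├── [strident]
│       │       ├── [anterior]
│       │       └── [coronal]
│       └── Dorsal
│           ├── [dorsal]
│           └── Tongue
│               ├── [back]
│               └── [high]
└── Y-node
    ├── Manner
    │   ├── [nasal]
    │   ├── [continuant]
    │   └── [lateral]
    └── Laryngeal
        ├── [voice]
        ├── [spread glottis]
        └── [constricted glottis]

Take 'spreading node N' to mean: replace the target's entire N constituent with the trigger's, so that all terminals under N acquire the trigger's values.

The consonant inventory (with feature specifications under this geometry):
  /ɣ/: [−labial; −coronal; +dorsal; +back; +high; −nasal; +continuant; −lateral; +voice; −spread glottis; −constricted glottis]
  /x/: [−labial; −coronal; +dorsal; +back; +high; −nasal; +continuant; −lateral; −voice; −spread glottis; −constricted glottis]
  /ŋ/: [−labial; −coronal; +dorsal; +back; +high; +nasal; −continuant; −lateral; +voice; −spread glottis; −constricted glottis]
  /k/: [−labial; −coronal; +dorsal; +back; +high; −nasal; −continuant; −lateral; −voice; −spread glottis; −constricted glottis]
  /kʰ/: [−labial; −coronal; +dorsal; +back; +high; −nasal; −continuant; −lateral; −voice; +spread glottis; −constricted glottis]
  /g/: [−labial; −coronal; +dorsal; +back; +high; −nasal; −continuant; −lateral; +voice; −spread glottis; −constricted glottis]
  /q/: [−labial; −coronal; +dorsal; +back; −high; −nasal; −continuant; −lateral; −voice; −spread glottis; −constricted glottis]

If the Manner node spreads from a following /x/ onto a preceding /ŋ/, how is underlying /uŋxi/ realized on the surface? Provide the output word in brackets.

[uɣxi]

Manner immediately or transitively dominates [nasal], [continuant], [lateral].
Spreading Manner from /x/ onto /ŋ/ replaces those values with /x/'s: [−nasal], [+continuant], [−lateral]. Features outside Manner ([labial], [coronal], [dorsal], …) stay as in /ŋ/.
This feature bundle is that of [ɣ], so /uŋxi/ surfaces as [uɣxi].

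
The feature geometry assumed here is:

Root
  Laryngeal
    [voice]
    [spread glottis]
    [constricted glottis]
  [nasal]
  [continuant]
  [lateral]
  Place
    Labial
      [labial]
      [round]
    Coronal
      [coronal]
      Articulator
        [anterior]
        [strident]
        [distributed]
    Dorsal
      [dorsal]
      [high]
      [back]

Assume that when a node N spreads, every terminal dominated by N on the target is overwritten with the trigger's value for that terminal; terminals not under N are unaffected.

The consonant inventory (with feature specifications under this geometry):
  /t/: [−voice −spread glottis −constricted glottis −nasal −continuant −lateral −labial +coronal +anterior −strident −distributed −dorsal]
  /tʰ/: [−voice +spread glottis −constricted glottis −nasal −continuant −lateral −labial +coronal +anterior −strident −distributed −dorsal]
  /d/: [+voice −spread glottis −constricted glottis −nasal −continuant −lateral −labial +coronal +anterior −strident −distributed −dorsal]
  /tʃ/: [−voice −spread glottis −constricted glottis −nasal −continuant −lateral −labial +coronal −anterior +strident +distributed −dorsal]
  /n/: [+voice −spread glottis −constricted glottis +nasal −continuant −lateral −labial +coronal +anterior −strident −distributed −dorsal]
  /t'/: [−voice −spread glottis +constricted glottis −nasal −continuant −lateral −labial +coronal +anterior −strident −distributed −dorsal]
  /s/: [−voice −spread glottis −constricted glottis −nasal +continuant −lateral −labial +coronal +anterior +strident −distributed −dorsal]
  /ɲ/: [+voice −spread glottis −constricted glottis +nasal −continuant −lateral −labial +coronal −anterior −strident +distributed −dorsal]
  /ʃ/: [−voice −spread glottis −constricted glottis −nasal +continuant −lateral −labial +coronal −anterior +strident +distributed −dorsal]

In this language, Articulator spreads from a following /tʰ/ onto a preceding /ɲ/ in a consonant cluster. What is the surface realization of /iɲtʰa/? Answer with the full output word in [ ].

[intʰa]

Terminals under Articulator in this geometry: [anterior], [strident], [distributed].
Spreading Articulator from /tʰ/ onto /ɲ/ replaces those values with /tʰ/'s: [+anterior], [−strident], [−distributed]. Features outside Articulator ([voice], [spread glottis], [constricted glottis], …) stay as in /ɲ/.
This feature bundle is that of [n], so /iɲtʰa/ surfaces as [intʰa].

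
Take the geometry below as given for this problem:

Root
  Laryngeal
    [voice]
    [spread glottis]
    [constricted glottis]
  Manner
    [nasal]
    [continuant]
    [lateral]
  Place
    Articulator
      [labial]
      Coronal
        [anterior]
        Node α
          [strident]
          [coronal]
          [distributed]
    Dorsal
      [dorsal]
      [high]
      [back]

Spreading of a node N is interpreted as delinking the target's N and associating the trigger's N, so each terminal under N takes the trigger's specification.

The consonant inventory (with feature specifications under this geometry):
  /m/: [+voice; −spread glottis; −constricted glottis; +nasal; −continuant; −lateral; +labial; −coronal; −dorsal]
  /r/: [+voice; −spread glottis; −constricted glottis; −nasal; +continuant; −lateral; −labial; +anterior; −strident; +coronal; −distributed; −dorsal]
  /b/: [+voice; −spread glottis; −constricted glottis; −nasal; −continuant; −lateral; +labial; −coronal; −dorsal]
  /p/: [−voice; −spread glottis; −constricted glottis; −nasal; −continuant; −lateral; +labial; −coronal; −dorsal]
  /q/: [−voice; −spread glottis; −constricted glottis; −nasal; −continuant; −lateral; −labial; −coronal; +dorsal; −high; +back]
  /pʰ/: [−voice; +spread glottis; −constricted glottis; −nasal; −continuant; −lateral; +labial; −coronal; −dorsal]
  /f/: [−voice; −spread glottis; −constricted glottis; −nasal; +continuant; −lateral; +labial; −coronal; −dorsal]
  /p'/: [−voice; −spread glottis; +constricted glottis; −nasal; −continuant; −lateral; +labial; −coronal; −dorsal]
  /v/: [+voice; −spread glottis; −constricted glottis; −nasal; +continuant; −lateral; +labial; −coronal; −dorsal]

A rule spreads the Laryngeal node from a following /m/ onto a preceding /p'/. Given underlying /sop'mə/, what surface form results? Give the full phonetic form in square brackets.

[sobmə]

The Laryngeal node dominates the terminals [voice], [spread glottis], [constricted glottis].
After delinking /p'/'s Laryngeal and linking /m/'s, the affected terminals become [+voice], [−spread glottis], [−constricted glottis]; [nasal], [continuant], [lateral], … (outside Laryngeal) are retained from /p'/.
The resulting bundle matches /b/ in the inventory; substituting it for /p'/ gives [sobmə].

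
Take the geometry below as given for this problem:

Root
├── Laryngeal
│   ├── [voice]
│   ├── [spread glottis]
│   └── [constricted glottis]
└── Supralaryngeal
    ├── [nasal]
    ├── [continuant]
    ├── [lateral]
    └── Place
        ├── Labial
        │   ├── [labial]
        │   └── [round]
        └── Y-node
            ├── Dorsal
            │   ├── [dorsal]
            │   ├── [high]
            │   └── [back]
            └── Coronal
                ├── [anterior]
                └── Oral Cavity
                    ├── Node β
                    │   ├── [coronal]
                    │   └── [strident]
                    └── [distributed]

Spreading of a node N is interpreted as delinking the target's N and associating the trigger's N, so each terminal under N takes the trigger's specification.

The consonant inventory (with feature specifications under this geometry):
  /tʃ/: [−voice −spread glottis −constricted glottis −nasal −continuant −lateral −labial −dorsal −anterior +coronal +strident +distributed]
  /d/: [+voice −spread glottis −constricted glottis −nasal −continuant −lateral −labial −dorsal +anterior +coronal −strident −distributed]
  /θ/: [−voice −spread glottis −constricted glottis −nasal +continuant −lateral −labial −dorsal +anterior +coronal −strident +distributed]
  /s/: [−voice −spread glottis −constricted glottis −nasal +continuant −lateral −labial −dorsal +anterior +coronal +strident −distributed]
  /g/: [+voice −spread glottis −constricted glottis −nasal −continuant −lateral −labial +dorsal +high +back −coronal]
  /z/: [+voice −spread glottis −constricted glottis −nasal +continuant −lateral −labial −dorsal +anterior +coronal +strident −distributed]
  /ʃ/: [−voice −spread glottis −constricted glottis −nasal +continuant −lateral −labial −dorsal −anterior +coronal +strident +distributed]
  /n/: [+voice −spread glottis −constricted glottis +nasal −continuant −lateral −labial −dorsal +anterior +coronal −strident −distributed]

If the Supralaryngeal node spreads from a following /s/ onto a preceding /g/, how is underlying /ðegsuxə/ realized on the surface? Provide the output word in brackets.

[ðezsuxə]

Supralaryngeal immediately or transitively dominates [nasal], [continuant], [lateral], [labial], [round], [dorsal], [high], [back], [anterior], [coronal], [strident], [distributed].
The target acquires /s/'s values for everything under Supralaryngeal — [−nasal], [+continuant], [−lateral], [−labial], [−dorsal], [+anterior], [+coronal], [+strident], [−distributed] — while keeping its own [voice], [spread glottis], [constricted glottis].
The resulting bundle matches /z/ in the inventory; substituting it for /g/ gives [ðezsuxə].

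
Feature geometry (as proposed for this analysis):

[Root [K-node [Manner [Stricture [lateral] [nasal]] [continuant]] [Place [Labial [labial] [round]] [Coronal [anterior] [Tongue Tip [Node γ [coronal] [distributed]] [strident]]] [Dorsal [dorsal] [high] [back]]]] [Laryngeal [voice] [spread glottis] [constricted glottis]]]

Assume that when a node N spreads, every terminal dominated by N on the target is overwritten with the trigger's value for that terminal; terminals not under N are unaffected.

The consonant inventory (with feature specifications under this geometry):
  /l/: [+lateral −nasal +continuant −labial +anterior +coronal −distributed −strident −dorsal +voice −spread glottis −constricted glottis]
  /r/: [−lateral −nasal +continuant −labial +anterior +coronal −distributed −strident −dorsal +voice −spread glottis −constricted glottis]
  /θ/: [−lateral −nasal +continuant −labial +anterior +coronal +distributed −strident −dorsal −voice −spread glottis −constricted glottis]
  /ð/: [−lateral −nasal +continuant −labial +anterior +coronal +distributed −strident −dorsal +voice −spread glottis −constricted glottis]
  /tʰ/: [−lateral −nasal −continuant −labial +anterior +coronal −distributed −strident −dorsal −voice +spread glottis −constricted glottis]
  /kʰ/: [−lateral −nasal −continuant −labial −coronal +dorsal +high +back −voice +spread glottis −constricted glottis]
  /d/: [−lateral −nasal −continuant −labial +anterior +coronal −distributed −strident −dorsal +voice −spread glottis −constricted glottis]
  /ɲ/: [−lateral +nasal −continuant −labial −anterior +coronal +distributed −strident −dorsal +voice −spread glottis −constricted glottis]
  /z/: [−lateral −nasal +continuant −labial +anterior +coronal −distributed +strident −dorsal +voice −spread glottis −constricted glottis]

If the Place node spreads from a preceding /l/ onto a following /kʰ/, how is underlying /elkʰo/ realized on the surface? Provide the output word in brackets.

The Place node dominates the terminals [labial], [round], [anterior], [coronal], [distributed], [strident], [dorsal], [high], [back].
After delinking /kʰ/'s Place and linking /l/'s, the affected terminals become [−labial], [+anterior], [+coronal], [−distributed], [−strident], [−dorsal]; [lateral], [nasal], [continuant], … (outside Place) are retained from /kʰ/.
The resulting bundle matches /tʰ/ in the inventory; substituting it for /kʰ/ gives [eltʰo].

[eltʰo]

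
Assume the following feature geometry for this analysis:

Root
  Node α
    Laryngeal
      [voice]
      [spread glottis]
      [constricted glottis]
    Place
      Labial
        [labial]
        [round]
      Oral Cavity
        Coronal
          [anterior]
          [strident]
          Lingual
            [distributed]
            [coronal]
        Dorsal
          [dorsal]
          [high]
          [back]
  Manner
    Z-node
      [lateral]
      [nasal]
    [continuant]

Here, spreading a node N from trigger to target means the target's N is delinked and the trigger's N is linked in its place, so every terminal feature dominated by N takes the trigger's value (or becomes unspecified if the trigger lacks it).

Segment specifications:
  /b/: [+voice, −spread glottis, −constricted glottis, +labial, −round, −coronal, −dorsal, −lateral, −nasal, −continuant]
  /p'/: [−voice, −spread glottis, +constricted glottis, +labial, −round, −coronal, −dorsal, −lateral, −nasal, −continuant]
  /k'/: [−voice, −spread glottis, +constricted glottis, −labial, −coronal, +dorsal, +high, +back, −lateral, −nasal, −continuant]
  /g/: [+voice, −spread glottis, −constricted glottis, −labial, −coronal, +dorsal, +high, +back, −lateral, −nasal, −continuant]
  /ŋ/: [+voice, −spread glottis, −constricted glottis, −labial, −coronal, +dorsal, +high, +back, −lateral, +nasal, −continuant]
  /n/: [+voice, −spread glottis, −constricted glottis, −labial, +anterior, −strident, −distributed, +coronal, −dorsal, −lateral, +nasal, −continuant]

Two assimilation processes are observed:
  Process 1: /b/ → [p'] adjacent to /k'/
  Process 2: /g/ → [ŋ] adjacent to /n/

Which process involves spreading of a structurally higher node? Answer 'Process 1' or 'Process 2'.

Process 1

Process 1: the features that change are [voice], [constricted glottis]; the minimal node is Laryngeal (depth 2).
Process 2: the feature that changes is [nasal]; the minimal node is [nasal] (depth 3).
Laryngeal (depth 2) sits above [nasal] (depth 3), making Process 1 the one with the higher spreading node.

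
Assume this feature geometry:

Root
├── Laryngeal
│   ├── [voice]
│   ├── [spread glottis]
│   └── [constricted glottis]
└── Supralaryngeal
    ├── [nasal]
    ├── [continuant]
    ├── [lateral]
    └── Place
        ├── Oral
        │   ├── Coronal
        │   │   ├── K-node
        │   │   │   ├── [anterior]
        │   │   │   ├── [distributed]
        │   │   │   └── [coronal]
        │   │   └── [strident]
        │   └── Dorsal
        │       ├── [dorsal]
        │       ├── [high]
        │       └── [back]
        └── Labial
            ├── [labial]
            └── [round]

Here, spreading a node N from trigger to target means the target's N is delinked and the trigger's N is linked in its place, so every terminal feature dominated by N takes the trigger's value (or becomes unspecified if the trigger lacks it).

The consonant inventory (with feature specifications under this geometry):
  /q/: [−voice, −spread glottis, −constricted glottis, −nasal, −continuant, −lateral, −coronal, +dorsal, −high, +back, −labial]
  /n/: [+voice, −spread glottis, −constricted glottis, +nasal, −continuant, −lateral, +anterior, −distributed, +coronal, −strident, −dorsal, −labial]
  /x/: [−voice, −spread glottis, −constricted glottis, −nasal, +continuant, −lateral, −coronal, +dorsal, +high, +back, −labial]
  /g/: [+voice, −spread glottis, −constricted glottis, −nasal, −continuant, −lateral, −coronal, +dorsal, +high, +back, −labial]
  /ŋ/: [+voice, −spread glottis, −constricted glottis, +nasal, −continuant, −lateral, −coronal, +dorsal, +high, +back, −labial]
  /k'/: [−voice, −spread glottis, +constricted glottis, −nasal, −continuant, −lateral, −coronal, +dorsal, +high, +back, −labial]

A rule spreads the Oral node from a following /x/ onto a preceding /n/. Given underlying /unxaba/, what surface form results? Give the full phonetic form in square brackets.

Terminals under Oral in this geometry: [anterior], [distributed], [coronal], [strident], [dorsal], [high], [back].
Spreading Oral from /x/ onto /n/ replaces those values with /x/'s: [−coronal], [+dorsal], [+high], [+back]. Features outside Oral ([voice], [spread glottis], [constricted glottis], …) stay as in /n/.
This feature bundle is that of [ŋ], so /unxaba/ surfaces as [uŋxaba].

[uŋxaba]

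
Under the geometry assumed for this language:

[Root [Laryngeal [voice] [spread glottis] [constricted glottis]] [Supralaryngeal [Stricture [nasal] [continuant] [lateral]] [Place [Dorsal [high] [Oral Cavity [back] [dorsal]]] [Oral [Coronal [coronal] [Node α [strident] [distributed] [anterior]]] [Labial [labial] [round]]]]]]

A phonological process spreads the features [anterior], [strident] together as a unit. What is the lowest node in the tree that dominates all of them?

[anterior] lies under Node α (below Supralaryngeal).
[strident] lies under Node α (below Supralaryngeal).
These paths first converge at Node α; no daughter of Node α dominates all 2 features, so Node α is the minimal constituent.

Node α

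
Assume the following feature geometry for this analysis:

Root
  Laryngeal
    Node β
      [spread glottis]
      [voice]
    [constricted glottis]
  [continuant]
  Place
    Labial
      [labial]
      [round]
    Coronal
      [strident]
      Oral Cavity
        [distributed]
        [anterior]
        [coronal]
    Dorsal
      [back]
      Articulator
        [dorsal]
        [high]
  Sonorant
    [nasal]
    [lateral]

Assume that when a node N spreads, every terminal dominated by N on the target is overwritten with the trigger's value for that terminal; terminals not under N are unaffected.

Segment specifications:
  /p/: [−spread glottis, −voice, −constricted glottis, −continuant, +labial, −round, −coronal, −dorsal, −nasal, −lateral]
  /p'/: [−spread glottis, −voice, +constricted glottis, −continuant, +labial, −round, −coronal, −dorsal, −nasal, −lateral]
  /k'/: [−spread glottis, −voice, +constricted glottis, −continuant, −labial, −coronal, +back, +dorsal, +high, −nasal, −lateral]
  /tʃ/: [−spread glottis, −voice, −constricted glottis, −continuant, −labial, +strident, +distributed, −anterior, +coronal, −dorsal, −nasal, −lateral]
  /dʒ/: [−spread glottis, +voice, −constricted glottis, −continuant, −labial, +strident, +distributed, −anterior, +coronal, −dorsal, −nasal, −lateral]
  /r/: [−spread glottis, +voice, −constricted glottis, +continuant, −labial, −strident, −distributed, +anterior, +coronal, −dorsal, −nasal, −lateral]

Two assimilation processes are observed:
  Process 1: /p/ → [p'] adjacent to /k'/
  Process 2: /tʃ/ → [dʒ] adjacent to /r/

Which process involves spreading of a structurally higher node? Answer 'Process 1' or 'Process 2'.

Process 1 alters [constricted glottis]; the lowest dominating node is [constricted glottis] (depth 2 from Root).
Process 2: the feature that changes is [voice]; the minimal node is [voice] (depth 3).
[constricted glottis] (depth 2) sits above [voice] (depth 3), making Process 1 the one with the higher spreading node.

Process 1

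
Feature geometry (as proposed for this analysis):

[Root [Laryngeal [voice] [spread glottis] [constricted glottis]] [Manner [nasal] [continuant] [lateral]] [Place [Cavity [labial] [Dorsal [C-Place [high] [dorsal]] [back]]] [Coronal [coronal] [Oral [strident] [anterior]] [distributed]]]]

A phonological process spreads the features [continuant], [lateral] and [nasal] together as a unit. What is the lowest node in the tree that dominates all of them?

Manner

[continuant]: Root / Manner / [continuant].
[lateral]: Root / Manner / [lateral].
[nasal]: Root / Manner / [nasal].
The lowest node appearing on every path is Manner; each proper daughter of Manner fails to dominate at least one of the listed features.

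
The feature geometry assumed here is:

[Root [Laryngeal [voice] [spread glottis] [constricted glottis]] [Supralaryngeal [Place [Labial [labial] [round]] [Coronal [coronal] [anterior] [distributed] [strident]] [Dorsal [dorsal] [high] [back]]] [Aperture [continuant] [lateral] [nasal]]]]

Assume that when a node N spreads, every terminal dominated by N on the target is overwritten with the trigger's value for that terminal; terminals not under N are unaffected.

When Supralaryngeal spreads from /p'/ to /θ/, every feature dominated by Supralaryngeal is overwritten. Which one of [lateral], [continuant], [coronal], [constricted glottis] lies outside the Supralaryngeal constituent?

[constricted glottis]

Under this geometry, Supralaryngeal contains [labial], [round], [coronal], [anterior], [distributed], [strident], [dorsal], [high], [back], [continuant], [lateral], [nasal].
Of the listed options, [coronal], [continuant], [lateral] are among these and would be overwritten by spreading Supralaryngeal.
But [constricted glottis] is a dependent of Laryngeal, outside Supralaryngeal; it is therefore untouched by the spreading.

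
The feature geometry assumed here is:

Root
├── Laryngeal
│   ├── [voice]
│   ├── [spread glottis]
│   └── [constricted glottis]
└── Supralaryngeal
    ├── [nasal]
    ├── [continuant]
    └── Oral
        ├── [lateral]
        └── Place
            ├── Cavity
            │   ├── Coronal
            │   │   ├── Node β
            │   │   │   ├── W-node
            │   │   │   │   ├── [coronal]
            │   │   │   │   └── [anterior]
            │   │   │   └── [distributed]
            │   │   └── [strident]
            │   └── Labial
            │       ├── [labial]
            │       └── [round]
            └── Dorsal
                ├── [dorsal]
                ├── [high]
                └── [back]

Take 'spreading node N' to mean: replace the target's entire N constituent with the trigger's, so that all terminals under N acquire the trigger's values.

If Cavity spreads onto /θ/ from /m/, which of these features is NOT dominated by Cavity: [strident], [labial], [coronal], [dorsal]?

[dorsal]

Cavity dominates exactly [coronal], [anterior], [distributed], [strident], [labial], [round].
Spreading Cavity replaces [labial], [coronal], [strident] with the trigger's values, since each sits inside the Cavity constituent.
[dorsal] attaches under Dorsal, not under Cavity, so /θ/ retains its own value for [dorsal].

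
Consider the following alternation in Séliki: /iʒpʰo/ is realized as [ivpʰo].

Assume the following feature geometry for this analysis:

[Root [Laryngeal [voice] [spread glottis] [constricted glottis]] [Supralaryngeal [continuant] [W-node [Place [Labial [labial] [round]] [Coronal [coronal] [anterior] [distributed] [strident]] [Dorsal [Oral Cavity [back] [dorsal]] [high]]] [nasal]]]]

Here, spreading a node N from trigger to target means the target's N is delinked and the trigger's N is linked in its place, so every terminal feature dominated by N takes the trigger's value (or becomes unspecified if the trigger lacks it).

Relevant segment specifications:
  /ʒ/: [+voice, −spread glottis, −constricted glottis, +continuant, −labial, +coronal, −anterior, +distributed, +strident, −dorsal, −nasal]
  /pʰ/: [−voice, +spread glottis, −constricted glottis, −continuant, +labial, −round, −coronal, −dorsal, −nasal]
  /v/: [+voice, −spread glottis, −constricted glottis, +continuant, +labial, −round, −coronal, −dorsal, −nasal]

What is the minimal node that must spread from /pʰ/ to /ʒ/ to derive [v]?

Feature comparison: [labial], [round], [coronal], [anterior], [distributed], [strident] differ between /ʒ/ and [v]; the remaining terminals match.
In this geometry the lowest node dominating all of them is Place: every daughter of Place dominates only a proper subset, so no lower node suffices.
If Place spreads, every terminal under it takes /pʰ/'s value, producing [v] as observed.
Features on which the two segments disagree outside Place, such as [voice], [continuant], are unchanged — nothing dominating them spread, and Place is the minimal sufficient constituent.

Place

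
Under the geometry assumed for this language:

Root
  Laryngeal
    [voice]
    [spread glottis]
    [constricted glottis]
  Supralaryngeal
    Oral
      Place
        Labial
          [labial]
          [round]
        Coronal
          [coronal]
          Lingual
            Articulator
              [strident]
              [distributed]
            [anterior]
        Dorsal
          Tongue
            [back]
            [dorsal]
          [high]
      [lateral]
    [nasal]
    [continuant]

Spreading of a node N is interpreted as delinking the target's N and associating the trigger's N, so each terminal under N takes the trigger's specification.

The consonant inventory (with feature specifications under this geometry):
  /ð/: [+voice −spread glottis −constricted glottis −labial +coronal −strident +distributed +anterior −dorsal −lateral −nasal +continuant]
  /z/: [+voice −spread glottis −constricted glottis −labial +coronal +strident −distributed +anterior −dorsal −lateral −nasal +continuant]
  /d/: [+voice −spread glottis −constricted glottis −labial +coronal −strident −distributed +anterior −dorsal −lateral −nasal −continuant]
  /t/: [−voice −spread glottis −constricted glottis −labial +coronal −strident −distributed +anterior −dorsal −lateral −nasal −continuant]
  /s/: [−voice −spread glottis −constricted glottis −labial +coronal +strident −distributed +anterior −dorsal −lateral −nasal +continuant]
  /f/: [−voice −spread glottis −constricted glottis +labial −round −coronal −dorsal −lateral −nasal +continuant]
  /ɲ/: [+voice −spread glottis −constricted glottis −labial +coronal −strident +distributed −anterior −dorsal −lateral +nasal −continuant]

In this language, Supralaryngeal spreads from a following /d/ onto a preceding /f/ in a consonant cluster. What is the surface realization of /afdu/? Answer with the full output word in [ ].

Supralaryngeal immediately or transitively dominates [labial], [round], [coronal], [strident], [distributed], [anterior], [back], [dorsal], [high], [lateral], [nasal], [continuant].
After delinking /f/'s Supralaryngeal and linking /d/'s, the affected terminals become [−labial], [+coronal], [−strident], [−distributed], [+anterior], [−dorsal], [−lateral], [−nasal], [−continuant]; [voice], [spread glottis], [constricted glottis] (outside Supralaryngeal) are retained from /f/.
This feature bundle is that of [t], so /afdu/ surfaces as [atdu].

[atdu]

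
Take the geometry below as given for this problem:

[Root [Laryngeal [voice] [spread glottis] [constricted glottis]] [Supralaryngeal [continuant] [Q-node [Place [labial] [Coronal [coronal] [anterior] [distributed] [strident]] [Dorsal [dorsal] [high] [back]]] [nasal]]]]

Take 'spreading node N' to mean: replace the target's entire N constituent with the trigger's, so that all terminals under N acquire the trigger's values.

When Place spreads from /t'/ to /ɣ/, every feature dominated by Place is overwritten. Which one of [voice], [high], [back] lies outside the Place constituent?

[voice]

The terminals dominated by Place are [labial], [coronal], [anterior], [distributed], [strident], [dorsal], [high], [back].
Spreading Place replaces [high], [back] with the trigger's values, since each sits inside the Place constituent.
[voice] attaches under Laryngeal, not under Place, so /ɣ/ retains its own value for [voice].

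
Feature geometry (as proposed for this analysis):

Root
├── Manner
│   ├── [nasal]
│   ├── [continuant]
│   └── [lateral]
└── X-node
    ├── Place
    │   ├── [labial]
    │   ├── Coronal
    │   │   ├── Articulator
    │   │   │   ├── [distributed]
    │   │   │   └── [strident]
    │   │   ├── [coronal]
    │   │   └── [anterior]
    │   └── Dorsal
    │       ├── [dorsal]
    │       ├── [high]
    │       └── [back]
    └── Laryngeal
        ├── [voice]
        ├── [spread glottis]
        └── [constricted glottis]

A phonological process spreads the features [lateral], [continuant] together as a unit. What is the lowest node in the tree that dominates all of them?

[lateral] is immediately dominated by Manner.
[continuant] is immediately dominated by Manner.
Manner is the lowest common ancestor — every listed feature sits under it, and no single subconstituent of Manner covers them all.

Manner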